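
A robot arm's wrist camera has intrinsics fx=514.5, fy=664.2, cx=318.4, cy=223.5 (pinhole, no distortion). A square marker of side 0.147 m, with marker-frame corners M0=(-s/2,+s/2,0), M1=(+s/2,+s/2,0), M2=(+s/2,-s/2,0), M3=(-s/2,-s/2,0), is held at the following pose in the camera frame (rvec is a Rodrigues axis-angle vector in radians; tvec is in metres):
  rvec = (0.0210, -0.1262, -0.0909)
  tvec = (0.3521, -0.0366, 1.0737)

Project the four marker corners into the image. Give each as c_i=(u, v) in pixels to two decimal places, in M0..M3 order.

c0=(456.39, 250.49) c1=(522.94, 241.76) c2=(517.44, 151.89) c3=(450.55, 159.10)

Intrinsics K: fx=514.5, fy=664.2, cx=318.4, cy=223.5
Marker side s = 0.147 m; corners in marker frame (Z=0):
  M0 = (-0.0735, +0.0735, 0)
  M1 = (+0.0735, +0.0735, 0)
  M2 = (+0.0735, -0.0735, 0)
  M3 = (-0.0735, -0.0735, 0)
rvec = (0.0210, -0.1262, -0.0909), |rvec| = θ = 0.15694 rad = 8.992°
Rodrigues: sinθ=0.15630, 1−cosθ=0.01229; R = I + sinθ·[k]× + (1−cosθ)·[k]×²:
    [+0.98793 +0.08920 -0.12664]
    [-0.09185 +0.99566 -0.01519]
    [+0.12473 +0.02664 +0.99183]
t = (0.3521, -0.0366, 1.0737) m
M0: Pc = R·M0+t = (+0.28604, +0.04333, +1.06649); u = 514.5·(+0.28604)/1.06649 + 318.4 = 456.3942, v = 664.2·(+0.04333)/1.06649 + 223.5 = 250.4866
M1: Pc = R·M1+t = (+0.43127, +0.02983, +1.08483); u = 514.5·(+0.43127)/1.08483 + 318.4 = 522.9381, v = 664.2·(+0.02983)/1.08483 + 223.5 = 241.7637
M2: Pc = R·M2+t = (+0.41816, -0.11653, +1.08091); u = 514.5·(+0.41816)/1.08091 + 318.4 = 517.4374, v = 664.2·(-0.11653)/1.08091 + 223.5 = 151.8933
M3: Pc = R·M3+t = (+0.27293, -0.10303, +1.06257); u = 514.5·(+0.27293)/1.06257 + 318.4 = 450.5534, v = 664.2·(-0.10303)/1.06257 + 223.5 = 159.0975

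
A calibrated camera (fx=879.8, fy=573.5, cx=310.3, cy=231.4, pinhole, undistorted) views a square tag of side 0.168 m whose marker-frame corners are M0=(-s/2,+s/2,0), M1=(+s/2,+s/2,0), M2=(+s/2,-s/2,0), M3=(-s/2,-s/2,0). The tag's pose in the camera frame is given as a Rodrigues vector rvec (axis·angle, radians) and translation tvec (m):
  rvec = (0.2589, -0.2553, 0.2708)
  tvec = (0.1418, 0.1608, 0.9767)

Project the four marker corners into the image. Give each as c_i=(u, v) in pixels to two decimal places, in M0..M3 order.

c0=(345.46, 361.16) c1=(479.08, 376.82) c2=(529.58, 290.87) c3=(393.32, 270.26)

Intrinsics K: fx=879.8, fy=573.5, cx=310.3, cy=231.4
Marker side s = 0.168 m; corners in marker frame (Z=0):
  M0 = (-0.0840, +0.0840, 0)
  M1 = (+0.0840, +0.0840, 0)
  M2 = (+0.0840, -0.0840, 0)
  M3 = (-0.0840, -0.0840, 0)
rvec = (0.2589, -0.2553, 0.2708), |rvec| = θ = 0.45337 rad = 25.976°
Rodrigues: sinθ=0.43799, 1−cosθ=0.10102; R = I + sinθ·[k]× + (1−cosθ)·[k]×²:
    [+0.93192 -0.29410 -0.21218]
    [+0.22913 +0.93101 -0.28410]
    [+0.28110 +0.21614 +0.93502]
t = (0.1418, 0.1608, 0.9767) m
M0: Pc = R·M0+t = (+0.03881, +0.21976, +0.97124); u = 879.8·(+0.03881)/0.97124 + 310.3 = 345.4594, v = 573.5·(+0.21976)/0.97124 + 231.4 = 361.1628
M1: Pc = R·M1+t = (+0.19538, +0.25825, +1.01847); u = 879.8·(+0.19538)/1.01847 + 310.3 = 479.0754, v = 573.5·(+0.25825)/1.01847 + 231.4 = 376.8219
M2: Pc = R·M2+t = (+0.24479, +0.10184, +0.98216); u = 879.8·(+0.24479)/0.98216 + 310.3 = 529.5756, v = 573.5·(+0.10184)/0.98216 + 231.4 = 290.8675
M3: Pc = R·M3+t = (+0.08822, +0.06335, +0.93493); u = 879.8·(+0.08822)/0.93493 + 310.3 = 393.3209, v = 573.5·(+0.06335)/0.93493 + 231.4 = 270.2584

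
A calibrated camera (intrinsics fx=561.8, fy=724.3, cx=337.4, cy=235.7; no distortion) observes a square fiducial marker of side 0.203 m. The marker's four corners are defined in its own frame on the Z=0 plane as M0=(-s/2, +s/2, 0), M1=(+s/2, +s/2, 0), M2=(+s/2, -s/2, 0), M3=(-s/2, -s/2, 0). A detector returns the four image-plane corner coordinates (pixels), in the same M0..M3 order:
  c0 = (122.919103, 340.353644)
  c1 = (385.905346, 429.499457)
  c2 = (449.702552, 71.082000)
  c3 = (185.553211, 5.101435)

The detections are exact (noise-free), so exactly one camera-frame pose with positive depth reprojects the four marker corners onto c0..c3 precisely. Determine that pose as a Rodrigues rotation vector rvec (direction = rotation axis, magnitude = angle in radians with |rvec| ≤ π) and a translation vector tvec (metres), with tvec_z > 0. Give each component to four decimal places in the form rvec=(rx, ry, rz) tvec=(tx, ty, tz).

Intrinsics K: fx=561.8, fy=724.3, cx=337.4, cy=235.7
Marker side s = 0.203 m; corners in marker frame (Z=0):
  M0 = (-0.1015, +0.1015, 0)
  M1 = (+0.1015, +0.1015, 0)
  M2 = (+0.1015, -0.1015, 0)
  M3 = (-0.1015, -0.1015, 0)
Detected image corners:
  c0 = (122.919103, 340.353644) px
  c1 = (385.905346, 429.499457) px
  c2 = (449.702552, 71.082000) px
  c3 = (185.553211, 5.101435) px
Planar DLT: solve 8×8 A·h = b for H (H[2,2]=1):
  H  [+1207.74477 -326.83573 +281.95551]
  H  [+314.74704 +1695.23341 +209.30663]
  H  [-0.31688 -0.05426 +1.00000]
B = K⁻¹H; ‖b₁‖=2.421882, ‖b₂‖=2.421882; λ = 2/(‖b₁‖+‖b₂‖) = 0.412902, sign → tz>0 ⇒ λ=+0.412902
r₁ = λ·B[:,0] = (+0.96623,+0.22201,-0.13084); r₂ = λ·B[:,1] = (-0.22676,+0.97369,-0.02241)
r₃ = r₁×r₂ = (+0.12242,+0.05132,+0.99115); SVD([r₁ r₂ r₃]) → R = UVᵀ:
  R  [+0.96623 -0.22676 +0.12242]
  R  [+0.22201 +0.97369 +0.05132]
  R  [-0.13084 -0.02241 +0.99115]
t = (-0.04075, -0.01505, +0.41290) m
tr R = 2.931071; θ = arccos((tr R − 1)/2) = 0.263304 rad = 15.086°
axis k = ((R−Rᵀ)₃₂, (R−Rᵀ)₁₃, (R−Rᵀ)₂₁) / (2 sinθ) = (-0.141629, +0.486541, +0.862102)
rvec = θ·k = (-0.037291, +0.128108, +0.226995)

rvec=(-0.0373, 0.1281, 0.2270) tvec=(-0.0407, -0.0150, 0.4129)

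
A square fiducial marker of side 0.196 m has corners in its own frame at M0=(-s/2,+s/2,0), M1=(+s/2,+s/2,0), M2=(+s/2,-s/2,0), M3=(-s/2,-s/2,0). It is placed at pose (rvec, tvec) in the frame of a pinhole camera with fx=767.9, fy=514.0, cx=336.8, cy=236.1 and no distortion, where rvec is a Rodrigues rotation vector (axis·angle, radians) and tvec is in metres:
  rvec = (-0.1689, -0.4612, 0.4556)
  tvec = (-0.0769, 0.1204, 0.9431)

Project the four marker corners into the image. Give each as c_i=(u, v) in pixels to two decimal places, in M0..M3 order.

c0=(168.50, 330.88) c1=(307.53, 371.75) c2=(366.53, 276.24) c3=(239.91, 229.74)

Intrinsics K: fx=767.9, fy=514.0, cx=336.8, cy=236.1
Marker side s = 0.196 m; corners in marker frame (Z=0):
  M0 = (-0.0980, +0.0980, 0)
  M1 = (+0.0980, +0.0980, 0)
  M2 = (+0.0980, -0.0980, 0)
  M3 = (-0.0980, -0.0980, 0)
rvec = (-0.1689, -0.4612, 0.4556), |rvec| = θ = 0.66993 rad = 38.384°
Rodrigues: sinθ=0.62093, 1−cosθ=0.21613; R = I + sinθ·[k]× + (1−cosθ)·[k]×²:
    [+0.79760 -0.38476 -0.46453]
    [+0.45979 +0.88630 +0.05536]
    [+0.39041 -0.25774 +0.88383]
t = (-0.0769, 0.1204, 0.9431) m
M0: Pc = R·M0+t = (-0.19277, +0.16220, +0.87958); u = 767.9·(-0.19277)/0.87958 + 336.8 = 168.5044, v = 514.0·(+0.16220)/0.87958 + 236.1 = 330.8834
M1: Pc = R·M1+t = (-0.03644, +0.25232, +0.95610); u = 767.9·(-0.03644)/0.95610 + 336.8 = 307.5316, v = 514.0·(+0.25232)/0.95610 + 236.1 = 371.7455
M2: Pc = R·M2+t = (+0.03897, +0.07860, +1.00662); u = 767.9·(+0.03897)/1.00662 + 336.8 = 366.5299, v = 514.0·(+0.07860)/1.00662 + 236.1 = 276.2358
M3: Pc = R·M3+t = (-0.11736, -0.01152, +0.93010); u = 767.9·(-0.11736)/0.93010 + 336.8 = 239.9076, v = 514.0·(-0.01152)/0.93010 + 236.1 = 229.7354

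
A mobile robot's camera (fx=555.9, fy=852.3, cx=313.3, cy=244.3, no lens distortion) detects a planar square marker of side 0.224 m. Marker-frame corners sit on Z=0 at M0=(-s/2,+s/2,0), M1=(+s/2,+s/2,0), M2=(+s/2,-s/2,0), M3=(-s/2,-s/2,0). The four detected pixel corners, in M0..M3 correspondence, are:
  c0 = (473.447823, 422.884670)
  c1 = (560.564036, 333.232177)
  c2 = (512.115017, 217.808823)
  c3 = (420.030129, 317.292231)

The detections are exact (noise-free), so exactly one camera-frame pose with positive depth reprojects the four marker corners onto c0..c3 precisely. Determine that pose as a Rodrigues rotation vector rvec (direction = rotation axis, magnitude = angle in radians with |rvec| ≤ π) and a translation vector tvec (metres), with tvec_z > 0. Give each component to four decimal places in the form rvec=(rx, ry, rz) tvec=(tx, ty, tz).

rvec=(0.4184, 0.0162, -0.6594) tvec=(0.3753, 0.1112, 1.1685)

Intrinsics K: fx=555.9, fy=852.3, cx=313.3, cy=244.3
Marker side s = 0.224 m; corners in marker frame (Z=0):
  M0 = (-0.1120, +0.1120, 0)
  M1 = (+0.1120, +0.1120, 0)
  M2 = (+0.1120, -0.1120, 0)
  M3 = (-0.1120, -0.1120, 0)
Detected image corners:
  c0 = (473.447823, 422.884670) px
  c1 = (560.564036, 333.232177) px
  c2 = (512.115017, 217.808823) px
  c3 = (420.030129, 317.292231) px
Planar DLT: solve 8×8 A·h = b for H (H[2,2]=1):
  H  [+338.33336 +384.05266 +491.82199]
  H  [-461.63543 +595.82040 +325.43517]
  H  [-0.12466 +0.31842 +1.00000]
B = K⁻¹H; ‖b₁‖=0.855776, ‖b₂‖=0.855776; λ = 2/(‖b₁‖+‖b₂‖) = 1.168530, sign → tz>0 ⇒ λ=+1.168530
r₁ = λ·B[:,0] = (+0.79329,-0.59116,-0.14566); r₂ = λ·B[:,1] = (+0.59759,+0.71024,+0.37209)
r₃ = r₁×r₂ = (-0.11651,-0.38222,+0.91670); SVD([r₁ r₂ r₃]) → R = UVᵀ:
  R  [+0.79329 +0.59759 -0.11651]
  R  [-0.59116 +0.71024 -0.38222]
  R  [-0.14566 +0.37209 +0.91670]
t = (+0.37526, +0.11124, +1.16853) m
tr R = 2.420222; θ = arccos((tr R − 1)/2) = 0.781141 rad = 44.756°
axis k = ((R−Rᵀ)₃₂, (R−Rᵀ)₁₃, (R−Rᵀ)₂₁) / (2 sinθ) = (+0.535659, +0.020706, -0.844180)
rvec = θ·k = (+0.418425, +0.016174, -0.659424)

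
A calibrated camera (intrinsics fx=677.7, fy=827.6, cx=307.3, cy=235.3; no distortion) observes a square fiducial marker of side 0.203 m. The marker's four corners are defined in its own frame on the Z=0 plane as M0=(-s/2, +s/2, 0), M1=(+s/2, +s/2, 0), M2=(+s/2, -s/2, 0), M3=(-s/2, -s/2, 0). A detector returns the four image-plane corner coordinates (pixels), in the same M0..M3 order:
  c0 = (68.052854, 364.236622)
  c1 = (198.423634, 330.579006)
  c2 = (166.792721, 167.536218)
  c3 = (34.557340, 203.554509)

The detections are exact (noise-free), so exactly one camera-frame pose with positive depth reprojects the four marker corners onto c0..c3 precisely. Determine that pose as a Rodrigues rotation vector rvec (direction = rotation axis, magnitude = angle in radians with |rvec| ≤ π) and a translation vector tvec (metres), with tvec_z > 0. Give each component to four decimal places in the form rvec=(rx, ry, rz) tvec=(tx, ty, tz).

rvec=(0.0895, 0.0451, -0.2148) tvec=(-0.2831, 0.0389, 1.0067)

Intrinsics K: fx=677.7, fy=827.6, cx=307.3, cy=235.3
Marker side s = 0.203 m; corners in marker frame (Z=0):
  M0 = (-0.1015, +0.1015, 0)
  M1 = (+0.1015, +0.1015, 0)
  M2 = (+0.1015, -0.1015, 0)
  M3 = (-0.1015, -0.1015, 0)
Detected image corners:
  c0 = (68.052854, 364.236622) px
  c1 = (198.423634, 330.579006) px
  c2 = (166.792721, 167.536218) px
  c3 = (34.557340, 203.554509) px
Planar DLT: solve 8×8 A·h = b for H (H[2,2]=1):
  H  [+640.46917 +170.18037 +116.73510]
  H  [-185.93226 +819.52411 +267.25637]
  H  [-0.05391 +0.08332 +1.00000]
B = K⁻¹H; ‖b₁‖=0.993315, ‖b₂‖=0.993315; λ = 2/(‖b₁‖+‖b₂‖) = 1.006730, sign → tz>0 ⇒ λ=+1.006730
r₁ = λ·B[:,0] = (+0.97603,-0.21075,-0.05427); r₂ = λ·B[:,1] = (+0.21477,+0.97306,+0.08388)
r₃ = r₁×r₂ = (+0.03513,-0.09353,+0.99500); SVD([r₁ r₂ r₃]) → R = UVᵀ:
  R  [+0.97603 +0.21477 +0.03513]
  R  [-0.21075 +0.97306 -0.09353]
  R  [-0.05427 +0.08388 +0.99500]
t = (-0.28309, +0.03887, +1.00673) m
tr R = 2.944086; θ = arccos((tr R − 1)/2) = 0.237017 rad = 13.580°
axis k = ((R−Rᵀ)₃₂, (R−Rᵀ)₁₃, (R−Rᵀ)₂₁) / (2 sinθ) = (+0.377796, +0.190385, -0.906104)
rvec = θ·k = (+0.089544, +0.045124, -0.214762)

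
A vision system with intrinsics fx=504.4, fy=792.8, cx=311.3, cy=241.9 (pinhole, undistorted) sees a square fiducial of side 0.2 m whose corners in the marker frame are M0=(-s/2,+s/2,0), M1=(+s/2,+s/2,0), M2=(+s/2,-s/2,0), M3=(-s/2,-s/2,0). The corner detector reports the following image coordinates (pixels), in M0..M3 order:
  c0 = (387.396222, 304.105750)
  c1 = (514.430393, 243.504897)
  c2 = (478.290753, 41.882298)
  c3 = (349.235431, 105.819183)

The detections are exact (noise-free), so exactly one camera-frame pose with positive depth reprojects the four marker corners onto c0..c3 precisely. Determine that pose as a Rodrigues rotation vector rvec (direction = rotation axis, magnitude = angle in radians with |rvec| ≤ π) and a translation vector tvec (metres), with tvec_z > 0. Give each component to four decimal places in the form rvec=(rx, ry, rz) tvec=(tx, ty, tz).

Intrinsics K: fx=504.4, fy=792.8, cx=311.3, cy=241.9
Marker side s = 0.2 m; corners in marker frame (Z=0):
  M0 = (-0.1000, +0.1000, 0)
  M1 = (+0.1000, +0.1000, 0)
  M2 = (+0.1000, -0.1000, 0)
  M3 = (-0.1000, -0.1000, 0)
Detected image corners:
  c0 = (387.396222, 304.105750) px
  c1 = (514.430393, 243.504897) px
  c2 = (478.290753, 41.882298) px
  c3 = (349.235431, 105.819183) px
Planar DLT: solve 8×8 A·h = b for H (H[2,2]=1):
  H  [+616.84446 +226.66931 +432.16838]
  H  [-320.64623 +1016.16873 +174.94165]
  H  [-0.05397 +0.09458 +1.00000]
B = K⁻¹H; ‖b₁‖=1.315889, ‖b₂‖=1.315889; λ = 2/(‖b₁‖+‖b₂‖) = 0.759943, sign → tz>0 ⇒ λ=+0.759943
r₁ = λ·B[:,0] = (+0.95466,-0.29484,-0.04101); r₂ = λ·B[:,1] = (+0.29715,+0.95212,+0.07188)
r₃ = r₁×r₂ = (+0.01786,-0.08080,+0.99657); SVD([r₁ r₂ r₃]) → R = UVᵀ:
  R  [+0.95466 +0.29715 +0.01786]
  R  [-0.29484 +0.95212 -0.08080]
  R  [-0.04101 +0.07188 +0.99657]
t = (+0.18210, -0.06418, +0.75994) m
tr R = 2.903358; θ = arccos((tr R − 1)/2) = 0.312139 rad = 17.884°
axis k = ((R−Rᵀ)₃₂, (R−Rᵀ)₁₃, (R−Rᵀ)₂₁) / (2 sinθ) = (+0.248588, +0.095844, -0.963856)
rvec = θ·k = (+0.077594, +0.029916, -0.300857)

rvec=(0.0776, 0.0299, -0.3009) tvec=(0.1821, -0.0642, 0.7599)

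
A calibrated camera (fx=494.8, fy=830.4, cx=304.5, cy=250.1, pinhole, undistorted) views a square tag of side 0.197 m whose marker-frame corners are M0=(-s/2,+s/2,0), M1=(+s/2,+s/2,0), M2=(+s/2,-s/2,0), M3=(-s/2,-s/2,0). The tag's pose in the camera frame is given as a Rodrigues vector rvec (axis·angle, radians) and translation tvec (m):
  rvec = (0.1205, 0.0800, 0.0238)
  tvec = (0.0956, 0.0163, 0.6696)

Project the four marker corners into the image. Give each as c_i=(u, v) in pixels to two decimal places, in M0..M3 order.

Intrinsics K: fx=494.8, fy=830.4, cx=304.5, cy=250.1
Marker side s = 0.197 m; corners in marker frame (Z=0):
  M0 = (-0.0985, +0.0985, 0)
  M1 = (+0.0985, +0.0985, 0)
  M2 = (+0.0985, -0.0985, 0)
  M3 = (-0.0985, -0.0985, 0)
rvec = (0.1205, 0.0800, 0.0238), |rvec| = θ = 0.14658 rad = 8.399°
Rodrigues: sinθ=0.14606, 1−cosθ=0.01072; R = I + sinθ·[k]× + (1−cosθ)·[k]×²:
    [+0.99652 -0.01890 +0.08115]
    [+0.02853 +0.99247 -0.11912]
    [-0.07828 +0.12102 +0.98956]
t = (0.0956, 0.0163, 0.6696) m
M0: Pc = R·M0+t = (-0.00442, +0.11125, +0.68923); u = 494.8·(-0.00442)/0.68923 + 304.5 = 301.3272, v = 830.4·(+0.11125)/0.68923 + 250.1 = 384.1345
M1: Pc = R·M1+t = (+0.19190, +0.11687, +0.67381); u = 494.8·(+0.19190)/0.67381 + 304.5 = 445.4150, v = 830.4·(+0.11687)/0.67381 + 250.1 = 394.1278
M2: Pc = R·M2+t = (+0.19562, -0.07865, +0.64997); u = 494.8·(+0.19562)/0.64997 + 304.5 = 453.4187, v = 830.4·(-0.07865)/0.64997 + 250.1 = 149.6187
M3: Pc = R·M3+t = (-0.00070, -0.08427, +0.66539); u = 494.8·(-0.00070)/0.66539 + 304.5 = 303.9828, v = 830.4·(-0.08427)/0.66539 + 250.1 = 144.9343

c0=(301.33, 384.13) c1=(445.42, 394.13) c2=(453.42, 149.62) c3=(303.98, 144.93)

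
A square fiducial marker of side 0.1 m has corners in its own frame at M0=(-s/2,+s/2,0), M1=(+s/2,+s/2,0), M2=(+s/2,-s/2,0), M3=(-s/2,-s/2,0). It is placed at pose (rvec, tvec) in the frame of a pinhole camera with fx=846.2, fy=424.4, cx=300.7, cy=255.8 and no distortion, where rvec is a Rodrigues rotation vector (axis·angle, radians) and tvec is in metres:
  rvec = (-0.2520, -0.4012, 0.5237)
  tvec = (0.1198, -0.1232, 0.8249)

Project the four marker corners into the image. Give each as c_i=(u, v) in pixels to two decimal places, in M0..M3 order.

c0=(363.23, 198.12) c1=(442.21, 227.55) c2=(479.47, 187.14) c3=(405.03, 157.39)

Intrinsics K: fx=846.2, fy=424.4, cx=300.7, cy=255.8
Marker side s = 0.1 m; corners in marker frame (Z=0):
  M0 = (-0.0500, +0.0500, 0)
  M1 = (+0.0500, +0.0500, 0)
  M2 = (+0.0500, -0.0500, 0)
  M3 = (-0.0500, -0.0500, 0)
rvec = (-0.2520, -0.4012, 0.5237), |rvec| = θ = 0.70621 rad = 40.463°
Rodrigues: sinθ=0.64895, 1−cosθ=0.23917; R = I + sinθ·[k]× + (1−cosθ)·[k]×²:
    [+0.79128 -0.43276 -0.43196]
    [+0.52973 +0.83802 +0.13081]
    [+0.30538 -0.33233 +0.89235]
t = (0.1198, -0.1232, 0.8249) m
M0: Pc = R·M0+t = (+0.05860, -0.10779, +0.79301); u = 846.2·(+0.05860)/0.79301 + 300.7 = 363.2280, v = 424.4·(-0.10779)/0.79301 + 255.8 = 198.1162
M1: Pc = R·M1+t = (+0.13773, -0.05481, +0.82355); u = 846.2·(+0.13773)/0.82355 + 300.7 = 442.2137, v = 424.4·(-0.05481)/0.82355 + 255.8 = 227.5535
M2: Pc = R·M2+t = (+0.18100, -0.13861, +0.85679); u = 846.2·(+0.18100)/0.85679 + 300.7 = 479.4657, v = 424.4·(-0.13861)/0.85679 + 255.8 = 187.1386
M3: Pc = R·M3+t = (+0.10187, -0.19159, +0.82625); u = 846.2·(+0.10187)/0.82625 + 300.7 = 405.0338, v = 424.4·(-0.19159)/0.82625 + 255.8 = 157.3916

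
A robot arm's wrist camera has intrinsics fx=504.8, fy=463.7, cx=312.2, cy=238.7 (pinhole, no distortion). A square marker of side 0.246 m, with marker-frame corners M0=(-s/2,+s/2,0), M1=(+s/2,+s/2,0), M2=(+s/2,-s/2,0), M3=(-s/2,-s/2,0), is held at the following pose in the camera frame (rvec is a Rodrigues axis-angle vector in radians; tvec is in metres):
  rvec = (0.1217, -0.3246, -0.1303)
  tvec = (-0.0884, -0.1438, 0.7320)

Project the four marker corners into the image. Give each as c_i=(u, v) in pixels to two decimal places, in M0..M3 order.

c0=(176.83, 235.66) c1=(338.12, 214.67) c2=(321.52, 64.44) c3=(150.17, 69.59)

Intrinsics K: fx=504.8, fy=463.7, cx=312.2, cy=238.7
Marker side s = 0.246 m; corners in marker frame (Z=0):
  M0 = (-0.1230, +0.1230, 0)
  M1 = (+0.1230, +0.1230, 0)
  M2 = (+0.1230, -0.1230, 0)
  M3 = (-0.1230, -0.1230, 0)
rvec = (0.1217, -0.3246, -0.1303), |rvec| = θ = 0.37034 rad = 21.219°
Rodrigues: sinθ=0.36194, 1−cosθ=0.06780; R = I + sinθ·[k]× + (1−cosθ)·[k]×²:
    [+0.93952 +0.10781 -0.32507]
    [-0.14687 +0.98429 -0.09803]
    [+0.30939 +0.13984 +0.94060]
t = (-0.0884, -0.1438, 0.7320) m
M0: Pc = R·M0+t = (-0.19070, -0.00467, +0.71115); u = 504.8·(-0.19070)/0.71115 + 312.2 = 176.8332, v = 463.7·(-0.00467)/0.71115 + 238.7 = 235.6563
M1: Pc = R·M1+t = (+0.04042, -0.04080, +0.78726); u = 504.8·(+0.04042)/0.78726 + 312.2 = 338.1196, v = 463.7·(-0.04080)/0.78726 + 238.7 = 214.6699
M2: Pc = R·M2+t = (+0.01390, -0.28293, +0.75285); u = 504.8·(+0.01390)/0.75285 + 312.2 = 321.5204, v = 463.7·(-0.28293)/0.75285 + 238.7 = 64.4357
M3: Pc = R·M3+t = (-0.21722, -0.24680, +0.67674); u = 504.8·(-0.21722)/0.67674 + 312.2 = 150.1682, v = 463.7·(-0.24680)/0.67674 + 238.7 = 69.5928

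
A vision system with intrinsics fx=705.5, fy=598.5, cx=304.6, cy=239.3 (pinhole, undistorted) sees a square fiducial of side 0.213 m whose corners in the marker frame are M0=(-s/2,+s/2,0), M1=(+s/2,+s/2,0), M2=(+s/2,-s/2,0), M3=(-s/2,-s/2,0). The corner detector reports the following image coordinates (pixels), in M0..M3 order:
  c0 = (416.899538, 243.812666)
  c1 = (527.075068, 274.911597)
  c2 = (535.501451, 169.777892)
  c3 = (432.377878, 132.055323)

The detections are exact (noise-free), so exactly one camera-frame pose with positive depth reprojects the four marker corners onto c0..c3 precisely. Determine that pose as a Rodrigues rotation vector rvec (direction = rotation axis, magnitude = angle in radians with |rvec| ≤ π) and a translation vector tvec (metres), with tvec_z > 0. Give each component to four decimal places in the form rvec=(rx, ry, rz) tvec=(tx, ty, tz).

Intrinsics K: fx=705.5, fy=598.5, cx=304.6, cy=239.3
Marker side s = 0.213 m; corners in marker frame (Z=0):
  M0 = (-0.1065, +0.1065, 0)
  M1 = (+0.1065, +0.1065, 0)
  M2 = (+0.1065, -0.1065, 0)
  M3 = (-0.1065, -0.1065, 0)
Detected image corners:
  c0 = (416.899538, 243.812666) px
  c1 = (527.075068, 274.911597) px
  c2 = (535.501451, 169.777892) px
  c3 = (432.377878, 132.055323) px
Planar DLT: solve 8×8 A·h = b for H (H[2,2]=1):
  H  [+678.04293 -183.90728 +480.24729]
  H  [+238.31491 +453.38834 +204.26915]
  H  [+0.37203 -0.26874 +1.00000]
B = K⁻¹H; ‖b₁‖=0.917256, ‖b₂‖=0.917256; λ = 2/(‖b₁‖+‖b₂‖) = 1.090209, sign → tz>0 ⇒ λ=+1.090209
r₁ = λ·B[:,0] = (+0.87267,+0.27194,+0.40559); r₂ = λ·B[:,1] = (-0.15770,+0.94302,-0.29298)
r₃ = r₁×r₂ = (-0.46215,+0.19172,+0.86583); SVD([r₁ r₂ r₃]) → R = UVᵀ:
  R  [+0.87267 -0.15770 -0.46215]
  R  [+0.27194 +0.94302 +0.19172]
  R  [+0.40559 -0.29298 +0.86583]
t = (+0.27143, -0.06381, +1.09021) m
tr R = 2.681520; θ = arccos((tr R − 1)/2) = 0.572111 rad = 32.780°
axis k = ((R−Rᵀ)₃₂, (R−Rᵀ)₁₃, (R−Rᵀ)₂₁) / (2 sinθ) = (-0.447633, -0.801370, +0.396776)
rvec = θ·k = (-0.256096, -0.458472, +0.227000)

rvec=(-0.2561, -0.4585, 0.2270) tvec=(0.2714, -0.0638, 1.0902)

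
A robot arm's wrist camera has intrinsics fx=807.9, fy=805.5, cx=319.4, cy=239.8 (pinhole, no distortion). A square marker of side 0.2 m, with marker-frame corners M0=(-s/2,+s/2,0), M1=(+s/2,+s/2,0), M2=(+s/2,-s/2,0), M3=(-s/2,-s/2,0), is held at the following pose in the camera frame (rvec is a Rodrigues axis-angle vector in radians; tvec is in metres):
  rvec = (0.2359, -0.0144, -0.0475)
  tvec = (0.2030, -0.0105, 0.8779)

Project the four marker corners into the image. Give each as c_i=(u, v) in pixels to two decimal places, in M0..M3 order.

c0=(415.99, 321.65) c1=(594.69, 312.79) c2=(601.18, 133.87) c3=(412.71, 142.85)

Intrinsics K: fx=807.9, fy=805.5, cx=319.4, cy=239.8
Marker side s = 0.2 m; corners in marker frame (Z=0):
  M0 = (-0.1000, +0.1000, 0)
  M1 = (+0.1000, +0.1000, 0)
  M2 = (+0.1000, -0.1000, 0)
  M3 = (-0.1000, -0.1000, 0)
rvec = (0.2359, -0.0144, -0.0475), |rvec| = θ = 0.24107 rad = 13.812°
Rodrigues: sinθ=0.23874, 1−cosθ=0.02892; R = I + sinθ·[k]× + (1−cosθ)·[k]×²:
    [+0.99877 +0.04535 -0.01984]
    [-0.04873 +0.97119 -0.23328]
    [+0.00869 +0.23396 +0.97221]
t = (0.2030, -0.0105, 0.8779) m
M0: Pc = R·M0+t = (+0.10766, +0.09149, +0.90043); u = 807.9·(+0.10766)/0.90043 + 319.4 = 415.9948, v = 805.5·(+0.09149)/0.90043 + 239.8 = 321.6464
M1: Pc = R·M1+t = (+0.30741, +0.08175, +0.90216); u = 807.9·(+0.30741)/0.90216 + 319.4 = 594.6918, v = 805.5·(+0.08175)/0.90216 + 239.8 = 312.7867
M2: Pc = R·M2+t = (+0.29834, -0.11249, +0.85537); u = 807.9·(+0.29834)/0.85537 + 319.4 = 601.1846, v = 805.5·(-0.11249)/0.85537 + 239.8 = 133.8669
M3: Pc = R·M3+t = (+0.09859, -0.10275, +0.85364); u = 807.9·(+0.09859)/0.85364 + 319.4 = 412.7055, v = 805.5·(-0.10275)/0.85364 + 239.8 = 142.8481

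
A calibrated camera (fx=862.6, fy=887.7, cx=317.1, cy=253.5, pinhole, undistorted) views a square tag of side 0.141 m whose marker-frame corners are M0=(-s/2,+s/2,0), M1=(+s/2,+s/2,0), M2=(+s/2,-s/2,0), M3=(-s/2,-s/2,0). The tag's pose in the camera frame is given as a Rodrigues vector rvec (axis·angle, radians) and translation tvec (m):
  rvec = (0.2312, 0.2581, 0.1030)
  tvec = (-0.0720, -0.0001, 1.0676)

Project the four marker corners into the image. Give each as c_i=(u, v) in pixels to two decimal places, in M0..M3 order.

c0=(203.68, 301.04) c1=(309.65, 317.82) c2=(317.79, 202.68) c3=(208.21, 189.02)

Intrinsics K: fx=862.6, fy=887.7, cx=317.1, cy=253.5
Marker side s = 0.141 m; corners in marker frame (Z=0):
  M0 = (-0.0705, +0.0705, 0)
  M1 = (+0.0705, +0.0705, 0)
  M2 = (+0.0705, -0.0705, 0)
  M3 = (-0.0705, -0.0705, 0)
rvec = (0.2312, 0.2581, 0.1030), |rvec| = θ = 0.36149 rad = 20.712°
Rodrigues: sinθ=0.35367, 1−cosθ=0.06463; R = I + sinθ·[k]× + (1−cosθ)·[k]×²:
    [+0.96181 -0.07126 +0.26429]
    [+0.13028 +0.96832 -0.21305]
    [-0.24074 +0.23935 +0.94062]
t = (-0.0720, -0.0001, 1.0676) m
M0: Pc = R·M0+t = (-0.14483, +0.05898, +1.10145); u = 862.6·(-0.14483)/1.10145 + 317.1 = 203.6752, v = 887.7·(+0.05898)/1.10145 + 253.5 = 301.0354
M1: Pc = R·M1+t = (-0.00922, +0.07735, +1.06750); u = 862.6·(-0.00922)/1.06750 + 317.1 = 309.6527, v = 887.7·(+0.07735)/1.06750 + 253.5 = 317.8229
M2: Pc = R·M2+t = (+0.00083, -0.05918, +1.03375); u = 862.6·(+0.00083)/1.03375 + 317.1 = 317.7935, v = 887.7·(-0.05918)/1.03375 + 253.5 = 202.6802
M3: Pc = R·M3+t = (-0.13478, -0.07755, +1.06770); u = 862.6·(-0.13478)/1.06770 + 317.1 = 208.2075, v = 887.7·(-0.07755)/1.06770 + 253.5 = 189.0227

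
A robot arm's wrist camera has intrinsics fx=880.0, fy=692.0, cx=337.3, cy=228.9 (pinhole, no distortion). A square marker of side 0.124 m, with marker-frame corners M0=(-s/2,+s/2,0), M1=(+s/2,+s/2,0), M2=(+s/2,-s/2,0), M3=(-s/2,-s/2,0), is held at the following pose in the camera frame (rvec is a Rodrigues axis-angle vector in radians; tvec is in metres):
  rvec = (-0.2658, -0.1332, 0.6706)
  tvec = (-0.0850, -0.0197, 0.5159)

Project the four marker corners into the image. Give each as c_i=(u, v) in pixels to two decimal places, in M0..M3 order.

Intrinsics K: fx=880.0, fy=692.0, cx=337.3, cy=228.9
Marker side s = 0.124 m; corners in marker frame (Z=0):
  M0 = (-0.0620, +0.0620, 0)
  M1 = (+0.0620, +0.0620, 0)
  M2 = (+0.0620, -0.0620, 0)
  M3 = (-0.0620, -0.0620, 0)
rvec = (-0.2658, -0.1332, 0.6706), |rvec| = θ = 0.73355 rad = 42.029°
Rodrigues: sinθ=0.66951, 1−cosθ=0.25720; R = I + sinθ·[k]× + (1−cosθ)·[k]×²:
    [+0.77657 -0.59513 -0.20677]
    [+0.62898 +0.75128 +0.19990]
    [+0.03637 -0.28529 +0.95775]
t = (-0.0850, -0.0197, 0.5159) m
M0: Pc = R·M0+t = (-0.17005, -0.01212, +0.49596); u = 880.0·(-0.17005)/0.49596 + 337.3 = 35.5798, v = 692.0·(-0.01212)/0.49596 + 228.9 = 211.9931
M1: Pc = R·M1+t = (-0.07375, +0.06588, +0.50047); u = 880.0·(-0.07375)/0.50047 + 337.3 = 207.6196, v = 692.0·(+0.06588)/0.50047 + 228.9 = 319.9875
M2: Pc = R·M2+t = (+0.00005, -0.02728, +0.53584); u = 880.0·(+0.00005)/0.53584 + 337.3 = 337.3750, v = 692.0·(-0.02728)/0.53584 + 228.9 = 193.6664
M3: Pc = R·M3+t = (-0.09625, -0.10528, +0.53133); u = 880.0·(-0.09625)/0.53133 + 337.3 = 177.8910, v = 692.0·(-0.10528)/0.53133 + 228.9 = 91.7898

c0=(35.58, 211.99) c1=(207.62, 319.99) c2=(337.38, 193.67) c3=(177.89, 91.79)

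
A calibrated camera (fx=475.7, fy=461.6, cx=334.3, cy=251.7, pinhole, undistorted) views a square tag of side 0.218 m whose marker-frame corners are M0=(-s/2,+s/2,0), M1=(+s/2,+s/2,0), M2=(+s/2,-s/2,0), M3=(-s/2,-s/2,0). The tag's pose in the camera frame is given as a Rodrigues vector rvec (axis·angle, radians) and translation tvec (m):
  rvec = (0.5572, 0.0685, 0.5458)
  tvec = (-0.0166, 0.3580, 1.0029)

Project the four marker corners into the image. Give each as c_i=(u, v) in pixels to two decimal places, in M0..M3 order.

c0=(261.14, 418.64) c1=(345.48, 463.83) c2=(398.22, 414.09) c3=(304.70, 362.48)

Intrinsics K: fx=475.7, fy=461.6, cx=334.3, cy=251.7
Marker side s = 0.218 m; corners in marker frame (Z=0):
  M0 = (-0.1090, +0.1090, 0)
  M1 = (+0.1090, +0.1090, 0)
  M2 = (+0.1090, -0.1090, 0)
  M3 = (-0.1090, -0.1090, 0)
rvec = (0.5572, 0.0685, 0.5458), |rvec| = θ = 0.78298 rad = 44.862°
Rodrigues: sinθ=0.70540, 1−cosθ=0.29119; R = I + sinθ·[k]× + (1−cosθ)·[k]×²:
    [+0.85628 -0.47359 +0.20616]
    [+0.50985 +0.71104 -0.48423]
    [+0.08274 +0.51974 +0.85031]
t = (-0.0166, 0.3580, 1.0029) m
M0: Pc = R·M0+t = (-0.16156, +0.37993, +1.05053); u = 475.7·(-0.16156)/1.05053 + 334.3 = 261.1449, v = 461.6·(+0.37993)/1.05053 + 251.7 = 418.6397
M1: Pc = R·M1+t = (+0.02511, +0.49108, +1.06857); u = 475.7·(+0.02511)/1.06857 + 334.3 = 345.4798, v = 461.6·(+0.49108)/1.06857 + 251.7 = 463.8348
M2: Pc = R·M2+t = (+0.12836, +0.33607, +0.95527); u = 475.7·(+0.12836)/0.95527 + 334.3 = 398.2180, v = 461.6·(+0.33607)/0.95527 + 251.7 = 414.0943
M3: Pc = R·M3+t = (-0.05831, +0.22492, +0.93723); u = 475.7·(-0.05831)/0.93723 + 334.3 = 304.7025, v = 461.6·(+0.22492)/0.93723 + 251.7 = 362.4782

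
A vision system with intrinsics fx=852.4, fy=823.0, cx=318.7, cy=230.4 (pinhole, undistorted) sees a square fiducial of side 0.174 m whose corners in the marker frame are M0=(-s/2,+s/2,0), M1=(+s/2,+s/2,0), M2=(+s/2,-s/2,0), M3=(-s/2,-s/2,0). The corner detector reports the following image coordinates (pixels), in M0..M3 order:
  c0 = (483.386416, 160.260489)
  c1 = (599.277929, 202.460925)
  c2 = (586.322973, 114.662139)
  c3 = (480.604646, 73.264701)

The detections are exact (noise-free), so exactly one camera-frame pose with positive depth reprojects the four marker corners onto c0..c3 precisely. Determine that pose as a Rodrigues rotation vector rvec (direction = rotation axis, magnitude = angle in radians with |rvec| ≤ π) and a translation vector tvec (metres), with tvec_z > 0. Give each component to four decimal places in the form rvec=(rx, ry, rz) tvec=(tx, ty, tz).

Intrinsics K: fx=852.4, fy=823.0, cx=318.7, cy=230.4
Marker side s = 0.174 m; corners in marker frame (Z=0):
  M0 = (-0.0870, +0.0870, 0)
  M1 = (+0.0870, +0.0870, 0)
  M2 = (+0.0870, -0.0870, 0)
  M3 = (-0.0870, -0.0870, 0)
Detected image corners:
  c0 = (483.386416, 160.260489) px
  c1 = (599.277929, 202.460925) px
  c2 = (586.322973, 114.662139) px
  c3 = (480.604646, 73.264701) px
Planar DLT: solve 8×8 A·h = b for H (H[2,2]=1):
  H  [+746.44025 -245.69690 +538.20803]
  H  [+268.55159 +427.66756 +135.97587]
  H  [+0.20657 -0.54232 +1.00000]
B = K⁻¹H; ‖b₁‖=0.867346, ‖b₂‖=0.867346; λ = 2/(‖b₁‖+‖b₂‖) = 1.152942, sign → tz>0 ⇒ λ=+1.152942
r₁ = λ·B[:,0] = (+0.92058,+0.30954,+0.23816); r₂ = λ·B[:,1] = (-0.09855,+0.77416,-0.62527)
r₃ = r₁×r₂ = (-0.37792,+0.55214,+0.74318); SVD([r₁ r₂ r₃]) → R = UVᵀ:
  R  [+0.92058 -0.09855 -0.37792]
  R  [+0.30954 +0.77416 +0.55214]
  R  [+0.23816 -0.62527 +0.74318]
t = (+0.29690, -0.13228, +1.15294) m
tr R = 2.437925; θ = arccos((tr R − 1)/2) = 0.768488 rad = 44.031°
axis k = ((R−Rᵀ)₃₂, (R−Rᵀ)₁₃, (R−Rᵀ)₂₁) / (2 sinθ) = (-0.846992, -0.443195, +0.293568)
rvec = θ·k = (-0.650903, -0.340590, +0.225604)

rvec=(-0.6509, -0.3406, 0.2256) tvec=(0.2969, -0.1323, 1.1529)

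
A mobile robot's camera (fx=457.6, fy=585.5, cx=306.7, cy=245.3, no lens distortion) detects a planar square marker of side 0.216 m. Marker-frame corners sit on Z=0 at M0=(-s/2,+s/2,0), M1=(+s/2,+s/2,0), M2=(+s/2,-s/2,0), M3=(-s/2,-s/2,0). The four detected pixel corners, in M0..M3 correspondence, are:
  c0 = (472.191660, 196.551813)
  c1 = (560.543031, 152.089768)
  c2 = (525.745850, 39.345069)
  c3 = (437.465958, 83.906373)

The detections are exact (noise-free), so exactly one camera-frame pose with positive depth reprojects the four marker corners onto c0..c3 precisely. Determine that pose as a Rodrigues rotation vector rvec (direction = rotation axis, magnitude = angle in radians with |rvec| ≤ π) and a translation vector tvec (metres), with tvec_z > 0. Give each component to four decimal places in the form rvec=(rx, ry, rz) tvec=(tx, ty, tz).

Intrinsics K: fx=457.6, fy=585.5, cx=306.7, cy=245.3
Marker side s = 0.216 m; corners in marker frame (Z=0):
  M0 = (-0.1080, +0.1080, 0)
  M1 = (+0.1080, +0.1080, 0)
  M2 = (+0.1080, -0.1080, 0)
  M3 = (-0.1080, -0.1080, 0)
Detected image corners:
  c0 = (472.191660, 196.551813) px
  c1 = (560.543031, 152.089768) px
  c2 = (525.745850, 39.345069) px
  c3 = (437.465958, 83.906373) px
Planar DLT: solve 8×8 A·h = b for H (H[2,2]=1):
  H  [+406.46857 +160.00747 +498.96021]
  H  [-206.64005 +521.51761 +117.97354]
  H  [-0.00481 -0.00185 +1.00000]
B = K⁻¹H; ‖b₁‖=0.958076, ‖b₂‖=0.958076; λ = 2/(‖b₁‖+‖b₂‖) = 1.043758, sign → tz>0 ⇒ λ=+1.043758
r₁ = λ·B[:,0] = (+0.93050,-0.36627,-0.00502); r₂ = λ·B[:,1] = (+0.36626,+0.93051,-0.00193)
r₃ = r₁×r₂ = (+0.00538,-0.00004,+0.99999); SVD([r₁ r₂ r₃]) → R = UVᵀ:
  R  [+0.93050 +0.36626 +0.00538]
  R  [-0.36627 +0.93051 -0.00004]
  R  [-0.00502 -0.00193 +0.99999]
t = (+0.43853, -0.22698, +1.04376) m
tr R = 2.860990; θ = arccos((tr R − 1)/2) = 0.375035 rad = 21.488°
axis k = ((R−Rᵀ)₃₂, (R−Rᵀ)₁₃, (R−Rᵀ)₂₁) / (2 sinθ) = (-0.002589, +0.014197, -0.999896)
rvec = θ·k = (-0.000971, +0.005324, -0.374996)

rvec=(-0.0010, 0.0053, -0.3750) tvec=(0.4385, -0.2270, 1.0438)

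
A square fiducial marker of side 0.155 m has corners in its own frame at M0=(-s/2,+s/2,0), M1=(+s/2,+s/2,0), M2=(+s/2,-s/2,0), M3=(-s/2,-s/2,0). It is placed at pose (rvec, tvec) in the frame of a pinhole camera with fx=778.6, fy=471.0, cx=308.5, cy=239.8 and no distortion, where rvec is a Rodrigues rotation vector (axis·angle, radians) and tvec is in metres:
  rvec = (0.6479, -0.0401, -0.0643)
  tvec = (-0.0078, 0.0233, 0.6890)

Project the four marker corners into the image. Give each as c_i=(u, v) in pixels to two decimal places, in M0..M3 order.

c0=(222.19, 297.87) c1=(385.76, 290.49) c2=(388.14, 207.63) c3=(200.67, 215.74)

Intrinsics K: fx=778.6, fy=471.0, cx=308.5, cy=239.8
Marker side s = 0.155 m; corners in marker frame (Z=0):
  M0 = (-0.0775, +0.0775, 0)
  M1 = (+0.0775, +0.0775, 0)
  M2 = (+0.0775, -0.0775, 0)
  M3 = (-0.0775, -0.0775, 0)
rvec = (0.6479, -0.0401, -0.0643), |rvec| = θ = 0.65232 rad = 37.375°
Rodrigues: sinθ=0.60703, 1−cosθ=0.20532; R = I + sinθ·[k]× + (1−cosθ)·[k]×²:
    [+0.99723 +0.04730 -0.05742]
    [-0.07237 +0.79546 -0.60167]
    [+0.01721 +0.60416 +0.79667]
t = (-0.0078, 0.0233, 0.6890) m
M0: Pc = R·M0+t = (-0.08142, +0.09056, +0.73449); u = 778.6·(-0.08142)/0.73449 + 308.5 = 222.1906, v = 471.0·(+0.09056)/0.73449 + 239.8 = 297.8706
M1: Pc = R·M1+t = (+0.07315, +0.07934, +0.73716); u = 778.6·(+0.07315)/0.73716 + 308.5 = 385.7636, v = 471.0·(+0.07934)/0.73716 + 239.8 = 290.4930
M2: Pc = R·M2+t = (+0.06582, -0.04396, +0.64351); u = 778.6·(+0.06582)/0.64351 + 308.5 = 388.1366, v = 471.0·(-0.04396)/0.64351 + 239.8 = 207.6272
M3: Pc = R·M3+t = (-0.08875, -0.03274, +0.64084); u = 778.6·(-0.08875)/0.64084 + 308.5 = 200.6710, v = 471.0·(-0.03274)/0.64084 + 239.8 = 215.7379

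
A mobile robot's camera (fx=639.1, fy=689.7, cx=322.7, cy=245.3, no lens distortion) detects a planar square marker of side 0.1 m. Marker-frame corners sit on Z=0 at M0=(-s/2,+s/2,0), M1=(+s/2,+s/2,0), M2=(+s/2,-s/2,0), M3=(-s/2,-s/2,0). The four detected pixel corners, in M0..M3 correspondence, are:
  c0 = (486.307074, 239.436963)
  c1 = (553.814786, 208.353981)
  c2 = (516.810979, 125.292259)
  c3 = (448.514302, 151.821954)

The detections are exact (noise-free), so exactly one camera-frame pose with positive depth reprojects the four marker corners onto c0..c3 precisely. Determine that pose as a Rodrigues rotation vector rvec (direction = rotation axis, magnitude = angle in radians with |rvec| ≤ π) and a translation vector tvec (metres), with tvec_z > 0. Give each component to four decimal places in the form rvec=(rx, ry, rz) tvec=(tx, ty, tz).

rvec=(-0.1807, -0.3343, -0.3850) tvec=(0.2046, -0.0684, 0.7291)

Intrinsics K: fx=639.1, fy=689.7, cx=322.7, cy=245.3
Marker side s = 0.1 m; corners in marker frame (Z=0):
  M0 = (-0.0500, +0.0500, 0)
  M1 = (+0.0500, +0.0500, 0)
  M2 = (+0.0500, -0.0500, 0)
  M3 = (-0.0500, -0.0500, 0)
Detected image corners:
  c0 = (486.307074, 239.436963) px
  c1 = (553.814786, 208.353981) px
  c2 = (516.810979, 125.292259) px
  c3 = (448.514302, 151.821954) px
Planar DLT: solve 8×8 A·h = b for H (H[2,2]=1):
  H  [+921.20137 +298.77338 +502.04160]
  H  [-200.36339 +825.68246 +180.55883]
  H  [+0.48298 -0.14982 +1.00000]
B = K⁻¹H; ‖b₁‖=1.371519, ‖b₂‖=1.371519; λ = 2/(‖b₁‖+‖b₂‖) = 0.729119, sign → tz>0 ⇒ λ=+0.729119
r₁ = λ·B[:,0] = (+0.87314,-0.33706,+0.35215); r₂ = λ·B[:,1] = (+0.39601,+0.91172,-0.10924)
r₃ = r₁×r₂ = (-0.28425,+0.23484,+0.92955); SVD([r₁ r₂ r₃]) → R = UVᵀ:
  R  [+0.87314 +0.39601 -0.28425]
  R  [-0.33706 +0.91172 +0.23484]
  R  [+0.35215 -0.10924 +0.92955]
t = (+0.20460, -0.06844, +0.72912) m
tr R = 2.714412; θ = arccos((tr R − 1)/2) = 0.540976 rad = 30.996°
axis k = ((R−Rᵀ)₃₂, (R−Rᵀ)₁₃, (R−Rᵀ)₂₁) / (2 sinθ) = (-0.334069, -0.617896, -0.711760)
rvec = θ·k = (-0.180724, -0.334267, -0.385046)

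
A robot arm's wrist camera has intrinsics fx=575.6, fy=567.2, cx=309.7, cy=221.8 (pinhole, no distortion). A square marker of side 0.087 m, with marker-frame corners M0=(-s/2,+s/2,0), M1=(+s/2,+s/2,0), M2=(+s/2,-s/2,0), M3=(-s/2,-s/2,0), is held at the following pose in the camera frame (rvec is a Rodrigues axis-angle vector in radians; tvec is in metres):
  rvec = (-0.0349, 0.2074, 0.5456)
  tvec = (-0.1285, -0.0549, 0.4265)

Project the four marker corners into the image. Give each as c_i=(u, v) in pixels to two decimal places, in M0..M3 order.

c0=(62.57, 169.85) c1=(151.88, 227.94) c2=(213.48, 126.73) c3=(121.25, 72.53)

Intrinsics K: fx=575.6, fy=567.2, cx=309.7, cy=221.8
Marker side s = 0.087 m; corners in marker frame (Z=0):
  M0 = (-0.0435, +0.0435, 0)
  M1 = (+0.0435, +0.0435, 0)
  M2 = (+0.0435, -0.0435, 0)
  M3 = (-0.0435, -0.0435, 0)
rvec = (-0.0349, 0.2074, 0.5456), |rvec| = θ = 0.58473 rad = 33.503°
Rodrigues: sinθ=0.55198, 1−cosθ=0.16614; R = I + sinθ·[k]× + (1−cosθ)·[k]×²:
    [+0.83445 -0.51855 +0.18653]
    [+0.51152 +0.85476 +0.08793]
    [-0.20503 +0.02204 +0.97851]
t = (-0.1285, -0.0549, 0.4265) m
M0: Pc = R·M0+t = (-0.18736, -0.03997, +0.43638); u = 575.6·(-0.18736)/0.43638 + 309.7 = 62.5702, v = 567.2·(-0.03997)/0.43638 + 221.8 = 169.8487
M1: Pc = R·M1+t = (-0.11476, +0.00453, +0.41854); u = 575.6·(-0.11476)/0.41854 + 309.7 = 151.8776, v = 567.2·(+0.00453)/0.41854 + 221.8 = 227.9433
M2: Pc = R·M2+t = (-0.06964, -0.06983, +0.41662); u = 575.6·(-0.06964)/0.41662 + 309.7 = 213.4803, v = 567.2·(-0.06983)/0.41662 + 221.8 = 126.7303
M3: Pc = R·M3+t = (-0.14224, -0.11433, +0.43446); u = 575.6·(-0.14224)/0.43446 + 309.7 = 121.2495, v = 567.2·(-0.11433)/0.43446 + 221.8 = 72.5348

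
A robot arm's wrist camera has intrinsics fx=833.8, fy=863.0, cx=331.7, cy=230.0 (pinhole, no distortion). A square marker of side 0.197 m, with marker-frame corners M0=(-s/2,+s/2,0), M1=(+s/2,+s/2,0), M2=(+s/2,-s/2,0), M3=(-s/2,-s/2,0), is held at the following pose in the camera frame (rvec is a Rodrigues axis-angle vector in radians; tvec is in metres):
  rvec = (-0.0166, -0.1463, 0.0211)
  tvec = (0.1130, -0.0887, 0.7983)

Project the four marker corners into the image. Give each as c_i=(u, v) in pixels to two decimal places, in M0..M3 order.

c0=(346.22, 238.36) c1=(546.07, 242.72) c2=(549.13, 33.99) c3=(350.30, 22.03)

Intrinsics K: fx=833.8, fy=863.0, cx=331.7, cy=230.0
Marker side s = 0.197 m; corners in marker frame (Z=0):
  M0 = (-0.0985, +0.0985, 0)
  M1 = (+0.0985, +0.0985, 0)
  M2 = (+0.0985, -0.0985, 0)
  M3 = (-0.0985, -0.0985, 0)
rvec = (-0.0166, -0.1463, 0.0211), |rvec| = θ = 0.14874 rad = 8.522°
Rodrigues: sinθ=0.14820, 1−cosθ=0.01104; R = I + sinθ·[k]× + (1−cosθ)·[k]×²:
    [+0.98910 -0.01981 -0.14594]
    [+0.02223 +0.99964 +0.01500]
    [+0.14559 -0.01808 +0.98918]
t = (0.1130, -0.0887, 0.7983) m
M0: Pc = R·M0+t = (+0.01362, +0.00757, +0.78218); u = 833.8·(+0.01362)/0.78218 + 331.7 = 346.2218, v = 863.0·(+0.00757)/0.78218 + 230.0 = 238.3571
M1: Pc = R·M1+t = (+0.20847, +0.01195, +0.81086); u = 833.8·(+0.20847)/0.81086 + 331.7 = 546.0727, v = 863.0·(+0.01195)/0.81086 + 230.0 = 242.7234
M2: Pc = R·M2+t = (+0.21238, -0.18497, +0.81442); u = 833.8·(+0.21238)/0.81442 + 331.7 = 549.1307, v = 863.0·(-0.18497)/0.81442 + 230.0 = 33.9921
M3: Pc = R·M3+t = (+0.01753, -0.18935, +0.78574); u = 833.8·(+0.01753)/0.78574 + 331.7 = 350.2973, v = 863.0·(-0.18935)/0.78574 + 230.0 = 22.0267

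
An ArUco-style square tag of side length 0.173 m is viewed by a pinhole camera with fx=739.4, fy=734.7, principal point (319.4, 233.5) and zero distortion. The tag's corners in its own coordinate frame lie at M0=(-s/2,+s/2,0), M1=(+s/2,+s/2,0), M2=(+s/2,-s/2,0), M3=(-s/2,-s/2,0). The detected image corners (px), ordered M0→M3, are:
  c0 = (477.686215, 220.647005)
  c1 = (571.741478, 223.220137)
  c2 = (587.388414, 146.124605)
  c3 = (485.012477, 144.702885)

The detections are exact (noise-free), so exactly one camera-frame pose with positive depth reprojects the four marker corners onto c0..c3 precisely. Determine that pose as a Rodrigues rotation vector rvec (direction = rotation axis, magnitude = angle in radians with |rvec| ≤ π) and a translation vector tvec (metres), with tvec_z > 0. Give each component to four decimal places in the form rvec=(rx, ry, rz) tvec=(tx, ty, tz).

rvec=(0.7010, 0.1391, -0.0178) tvec=(0.3819, -0.0881, 1.3421)

Intrinsics K: fx=739.4, fy=734.7, cx=319.4, cy=233.5
Marker side s = 0.173 m; corners in marker frame (Z=0):
  M0 = (-0.0865, +0.0865, 0)
  M1 = (+0.0865, +0.0865, 0)
  M2 = (+0.0865, -0.0865, 0)
  M3 = (-0.0865, -0.0865, 0)
Detected image corners:
  c0 = (477.686215, 220.647005) px
  c1 = (571.741478, 223.220137) px
  c2 = (587.388414, 146.124605) px
  c3 = (485.012477, 144.702885) px
Planar DLT: solve 8×8 A·h = b for H (H[2,2]=1):
  H  [+513.96782 +187.40612 +529.79716]
  H  [-6.58429 +530.09141 +185.24723]
  H  [-0.09946 +0.47807 +1.00000]
B = K⁻¹H; ‖b₁‖=0.745093, ‖b₂‖=0.745093; λ = 2/(‖b₁‖+‖b₂‖) = 1.342115, sign → tz>0 ⇒ λ=+1.342115
r₁ = λ·B[:,0] = (+0.99058,+0.03040,-0.13348); r₂ = λ·B[:,1] = (+0.06300,+0.76443,+0.64163)
r₃ = r₁×r₂ = (+0.12154,-0.64399,+0.75531); SVD([r₁ r₂ r₃]) → R = UVᵀ:
  R  [+0.99058 +0.06300 +0.12154]
  R  [+0.03040 +0.76443 -0.64399]
  R  [-0.13348 +0.64163 +0.75531]
t = (+0.38190, -0.08815, +1.34211) m
tr R = 2.510325; θ = arccos((tr R − 1)/2) = 0.714894 rad = 40.960°
axis k = ((R−Rᵀ)₃₂, (R−Rᵀ)₁₃, (R−Rᵀ)₂₁) / (2 sinθ) = (+0.980584, +0.194515, -0.024872)
rvec = θ·k = (+0.701014, +0.139058, -0.017781)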